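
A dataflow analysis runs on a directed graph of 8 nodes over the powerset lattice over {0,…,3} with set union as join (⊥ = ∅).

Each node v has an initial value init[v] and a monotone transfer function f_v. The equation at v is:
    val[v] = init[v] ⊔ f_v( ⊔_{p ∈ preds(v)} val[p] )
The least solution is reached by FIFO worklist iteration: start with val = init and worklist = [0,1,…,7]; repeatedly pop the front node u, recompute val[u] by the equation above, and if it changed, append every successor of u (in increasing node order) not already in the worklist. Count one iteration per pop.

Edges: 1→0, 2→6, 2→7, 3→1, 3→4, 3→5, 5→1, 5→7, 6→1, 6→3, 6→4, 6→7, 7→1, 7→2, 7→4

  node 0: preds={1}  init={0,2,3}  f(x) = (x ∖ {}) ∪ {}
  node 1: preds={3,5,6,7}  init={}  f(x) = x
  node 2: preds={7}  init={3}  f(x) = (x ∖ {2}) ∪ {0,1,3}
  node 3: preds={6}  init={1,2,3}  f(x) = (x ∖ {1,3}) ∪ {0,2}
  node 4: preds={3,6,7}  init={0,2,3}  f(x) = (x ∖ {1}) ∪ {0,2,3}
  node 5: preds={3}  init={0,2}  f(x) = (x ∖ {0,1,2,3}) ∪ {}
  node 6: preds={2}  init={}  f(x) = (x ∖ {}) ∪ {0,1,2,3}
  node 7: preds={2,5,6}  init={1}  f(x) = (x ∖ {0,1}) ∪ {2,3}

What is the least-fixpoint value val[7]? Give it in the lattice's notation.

Trace (13 dequeues):
  [1] u=0 | in {} | out {0,2,3} | ==
  [2] u=1 | in {0,1,2,3} | out {0,1,2,3} | prev {} | push {0}
  [3] u=2 | in {1} | out {0,1,3} | prev {3} | push {}
  [4] u=3 | in {} | out {0,1,2,3} | prev {1,2,3} | push {1}
  [5] u=4 | in {0,1,2,3} | out {0,2,3} | ==
  [6] u=5 | in {0,1,2,3} | out {0,2} | ==
  [7] u=6 | in {0,1,3} | out {0,1,2,3} | prev {} | push {3,4}
  [8] u=7 | in {0,1,2,3} | out {1,2,3} | prev {1} | push {2}
  [9] u=0 | in {0,1,2,3} | out {0,1,2,3} | prev {0,2,3} | push {}
  [10] u=1 | in {0,1,2,3} | out {0,1,2,3} | ==
  [11] u=3 | in {0,1,2,3} | out {0,1,2,3} | ==
  [12] u=4 | in {0,1,2,3} | out {0,2,3} | ==
  [13] u=2 | in {1,2,3} | out {0,1,3} | ==

Converged values:
  [0] {0,1,2,3}
  [1] {0,1,2,3}
  [2] {0,1,3}
  [3] {0,1,2,3}
  [4] {0,2,3}
  [5] {0,2}
  [6] {0,1,2,3}
  [7] {1,2,3}

{1,2,3}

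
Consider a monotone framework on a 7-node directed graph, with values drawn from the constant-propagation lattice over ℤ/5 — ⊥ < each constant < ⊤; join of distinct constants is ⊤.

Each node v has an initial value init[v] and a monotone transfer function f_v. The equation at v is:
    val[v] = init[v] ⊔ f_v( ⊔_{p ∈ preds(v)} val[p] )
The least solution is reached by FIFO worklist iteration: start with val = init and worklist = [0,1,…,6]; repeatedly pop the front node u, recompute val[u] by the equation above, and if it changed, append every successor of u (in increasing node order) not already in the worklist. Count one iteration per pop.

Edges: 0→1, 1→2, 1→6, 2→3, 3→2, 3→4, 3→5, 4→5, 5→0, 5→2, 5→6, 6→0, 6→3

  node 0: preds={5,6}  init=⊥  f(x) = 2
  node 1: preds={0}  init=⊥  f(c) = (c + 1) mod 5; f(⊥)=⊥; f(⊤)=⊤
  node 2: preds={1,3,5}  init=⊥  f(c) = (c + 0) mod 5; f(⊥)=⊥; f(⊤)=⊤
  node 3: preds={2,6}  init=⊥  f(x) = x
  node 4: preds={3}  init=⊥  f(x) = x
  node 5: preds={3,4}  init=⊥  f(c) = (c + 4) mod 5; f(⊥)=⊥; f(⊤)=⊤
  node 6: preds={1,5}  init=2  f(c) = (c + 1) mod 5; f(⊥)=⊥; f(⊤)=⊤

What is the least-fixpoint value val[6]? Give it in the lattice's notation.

Worklist (10 pops):
  #1 pop 0: in=2 → 2 (was ⊥); enqueue []
  #2 pop 1: in=2 → 3 (was ⊥); enqueue []
  #3 pop 2: in=3 → 3 (was ⊥); enqueue []
  #4 pop 3: in=⊤ → ⊤ (was ⊥); enqueue [2]
  #5 pop 4: in=⊤ → ⊤ (was ⊥); enqueue []
  #6 pop 5: in=⊤ → ⊤ (was ⊥); enqueue [0]
  #7 pop 6: in=⊤ → ⊤ (was 2); enqueue [3]
  #8 pop 2: in=⊤ → ⊤ (was 3); enqueue []
  #9 pop 0: in=⊤ → 2 (no change)
  #10 pop 3: in=⊤ → ⊤ (no change)

Fixpoint:
  val[0] = 2
  val[1] = 3
  val[2] = ⊤
  val[3] = ⊤
  val[4] = ⊤
  val[5] = ⊤
  val[6] = ⊤

⊤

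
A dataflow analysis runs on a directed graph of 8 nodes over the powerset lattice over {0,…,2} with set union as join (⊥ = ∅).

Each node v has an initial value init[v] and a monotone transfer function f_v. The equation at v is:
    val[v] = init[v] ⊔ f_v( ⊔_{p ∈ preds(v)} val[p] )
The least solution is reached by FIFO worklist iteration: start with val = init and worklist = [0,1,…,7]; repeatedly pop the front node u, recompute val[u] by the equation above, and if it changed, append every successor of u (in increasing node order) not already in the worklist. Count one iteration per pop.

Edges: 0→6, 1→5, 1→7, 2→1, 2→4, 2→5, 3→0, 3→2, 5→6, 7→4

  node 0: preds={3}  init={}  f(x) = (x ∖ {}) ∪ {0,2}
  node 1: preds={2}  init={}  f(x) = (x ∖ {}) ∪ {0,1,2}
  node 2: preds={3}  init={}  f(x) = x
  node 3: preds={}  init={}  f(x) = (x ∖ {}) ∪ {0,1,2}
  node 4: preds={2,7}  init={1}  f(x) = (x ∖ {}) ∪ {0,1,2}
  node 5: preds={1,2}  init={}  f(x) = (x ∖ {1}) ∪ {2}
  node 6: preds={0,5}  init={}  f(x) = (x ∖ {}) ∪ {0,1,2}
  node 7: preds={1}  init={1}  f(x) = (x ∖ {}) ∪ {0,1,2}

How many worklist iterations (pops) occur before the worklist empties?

14

Iteration log — 14 steps:
  step 1. node 0  ⊔preds={}  new={0,2}  old={}  +wl: 
  step 2. node 1  ⊔preds={}  new={0,1,2}  old={}  +wl: 
  step 3. node 2  ⊔preds={}  new={}  stable
  step 4. node 3  ⊔preds={}  new={0,1,2}  old={}  +wl: 0,2
  step 5. node 4  ⊔preds={1}  new={0,1,2}  old={1}  +wl: 
  step 6. node 5  ⊔preds={0,1,2}  new={0,2}  old={}  +wl: 
  step 7. node 6  ⊔preds={0,2}  new={0,1,2}  old={}  +wl: 
  step 8. node 7  ⊔preds={0,1,2}  new={0,1,2}  old={1}  +wl: 4
  step 9. node 0  ⊔preds={0,1,2}  new={0,1,2}  old={0,2}  +wl: 6
  step 10. node 2  ⊔preds={0,1,2}  new={0,1,2}  old={}  +wl: 1,5
  step 11. node 4  ⊔preds={0,1,2}  new={0,1,2}  stable
  step 12. node 6  ⊔preds={0,1,2}  new={0,1,2}  stable
  step 13. node 1  ⊔preds={0,1,2}  new={0,1,2}  stable
  step 14. node 5  ⊔preds={0,1,2}  new={0,2}  stable

Least fixpoint reached:
  node 0: {0,1,2}
  node 1: {0,1,2}
  node 2: {0,1,2}
  node 3: {0,1,2}
  node 4: {0,1,2}
  node 5: {0,2}
  node 6: {0,1,2}
  node 7: {0,1,2}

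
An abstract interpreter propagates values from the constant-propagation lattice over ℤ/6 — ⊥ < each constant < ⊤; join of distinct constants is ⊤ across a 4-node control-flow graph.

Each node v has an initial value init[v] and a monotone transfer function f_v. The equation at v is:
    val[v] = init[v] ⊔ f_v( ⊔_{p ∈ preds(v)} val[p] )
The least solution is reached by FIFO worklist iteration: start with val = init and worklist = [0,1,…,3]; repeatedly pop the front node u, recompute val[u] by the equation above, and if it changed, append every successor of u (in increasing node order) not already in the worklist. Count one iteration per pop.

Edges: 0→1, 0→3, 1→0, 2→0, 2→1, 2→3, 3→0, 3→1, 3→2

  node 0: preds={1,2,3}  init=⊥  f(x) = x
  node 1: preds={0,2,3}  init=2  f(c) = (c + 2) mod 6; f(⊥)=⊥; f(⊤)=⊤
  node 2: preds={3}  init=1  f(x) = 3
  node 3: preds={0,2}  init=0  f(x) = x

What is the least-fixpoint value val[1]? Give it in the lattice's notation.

⊤

Trace (7 dequeues):
  [1] u=0 | in ⊤ | out ⊤ | prev ⊥ | push {}
  [2] u=1 | in ⊤ | out ⊤ | prev 2 | push {0}
  [3] u=2 | in 0 | out ⊤ | prev 1 | push {1}
  [4] u=3 | in ⊤ | out ⊤ | prev 0 | push {2}
  [5] u=0 | in ⊤ | out ⊤ | ==
  [6] u=1 | in ⊤ | out ⊤ | ==
  [7] u=2 | in ⊤ | out ⊤ | ==

Converged values:
  [0] ⊤
  [1] ⊤
  [2] ⊤
  [3] ⊤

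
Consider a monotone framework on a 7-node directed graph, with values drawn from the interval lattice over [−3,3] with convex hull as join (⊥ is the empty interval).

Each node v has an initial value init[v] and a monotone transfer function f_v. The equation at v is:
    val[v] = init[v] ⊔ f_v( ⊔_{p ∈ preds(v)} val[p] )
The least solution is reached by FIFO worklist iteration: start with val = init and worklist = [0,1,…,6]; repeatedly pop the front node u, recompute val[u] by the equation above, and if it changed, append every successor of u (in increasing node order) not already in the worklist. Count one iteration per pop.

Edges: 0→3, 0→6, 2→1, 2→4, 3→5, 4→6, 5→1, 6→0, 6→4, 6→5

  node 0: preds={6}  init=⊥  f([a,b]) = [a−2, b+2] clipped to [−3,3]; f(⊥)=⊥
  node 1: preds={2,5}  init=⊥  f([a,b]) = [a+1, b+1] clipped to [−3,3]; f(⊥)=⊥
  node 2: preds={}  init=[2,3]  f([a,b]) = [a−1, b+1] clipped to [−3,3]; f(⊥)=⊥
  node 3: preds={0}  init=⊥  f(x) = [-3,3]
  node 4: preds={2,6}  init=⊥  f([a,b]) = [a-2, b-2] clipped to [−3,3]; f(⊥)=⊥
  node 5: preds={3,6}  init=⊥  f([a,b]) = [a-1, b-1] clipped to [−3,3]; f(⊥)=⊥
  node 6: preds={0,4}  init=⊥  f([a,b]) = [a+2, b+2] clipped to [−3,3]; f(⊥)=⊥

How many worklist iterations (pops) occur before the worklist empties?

Iteration log — 13 steps:
  step 1. node 0  ⊔preds=⊥  new=⊥  stable
  step 2. node 1  ⊔preds=[2,3]  new=[3,3]  old=⊥  +wl: 
  step 3. node 2  ⊔preds=⊥  new=[2,3]  stable
  step 4. node 3  ⊔preds=⊥  new=[-3,3]  old=⊥  +wl: 
  step 5. node 4  ⊔preds=[2,3]  new=[0,1]  old=⊥  +wl: 
  step 6. node 5  ⊔preds=[-3,3]  new=[-3,2]  old=⊥  +wl: 1
  step 7. node 6  ⊔preds=[0,1]  new=[2,3]  old=⊥  +wl: 0,4,5
  step 8. node 1  ⊔preds=[-3,3]  new=[-2,3]  old=[3,3]  +wl: 
  step 9. node 0  ⊔preds=[2,3]  new=[0,3]  old=⊥  +wl: 3,6
  step 10. node 4  ⊔preds=[2,3]  new=[0,1]  stable
  step 11. node 5  ⊔preds=[-3,3]  new=[-3,2]  stable
  step 12. node 3  ⊔preds=[0,3]  new=[-3,3]  stable
  step 13. node 6  ⊔preds=[0,3]  new=[2,3]  stable

Least fixpoint reached:
  node 0: [0,3]
  node 1: [-2,3]
  node 2: [2,3]
  node 3: [-3,3]
  node 4: [0,1]
  node 5: [-3,2]
  node 6: [2,3]

13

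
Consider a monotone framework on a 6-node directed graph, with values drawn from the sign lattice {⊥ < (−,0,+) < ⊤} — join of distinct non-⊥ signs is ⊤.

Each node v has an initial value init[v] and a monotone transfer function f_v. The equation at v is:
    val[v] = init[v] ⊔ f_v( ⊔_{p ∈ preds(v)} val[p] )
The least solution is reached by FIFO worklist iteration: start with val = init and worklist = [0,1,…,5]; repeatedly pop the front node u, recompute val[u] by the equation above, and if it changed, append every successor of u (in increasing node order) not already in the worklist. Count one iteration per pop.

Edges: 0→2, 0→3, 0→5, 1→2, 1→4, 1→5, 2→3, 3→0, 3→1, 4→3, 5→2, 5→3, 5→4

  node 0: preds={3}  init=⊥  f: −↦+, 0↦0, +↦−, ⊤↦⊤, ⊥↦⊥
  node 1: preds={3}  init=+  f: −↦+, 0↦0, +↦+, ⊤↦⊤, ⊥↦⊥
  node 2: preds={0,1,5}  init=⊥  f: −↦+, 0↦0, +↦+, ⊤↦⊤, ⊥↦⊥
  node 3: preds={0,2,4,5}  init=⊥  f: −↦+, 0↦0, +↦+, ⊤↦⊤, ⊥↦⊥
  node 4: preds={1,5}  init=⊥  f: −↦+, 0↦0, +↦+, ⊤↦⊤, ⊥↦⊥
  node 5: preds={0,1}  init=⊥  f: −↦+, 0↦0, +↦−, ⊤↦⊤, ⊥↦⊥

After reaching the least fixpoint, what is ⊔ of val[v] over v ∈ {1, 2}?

Iteration log — 18 steps:
  step 1. node 0  ⊔preds=⊥  new=⊥  stable
  step 2. node 1  ⊔preds=⊥  new=+  stable
  step 3. node 2  ⊔preds=+  new=+  old=⊥  +wl: 
  step 4. node 3  ⊔preds=+  new=+  old=⊥  +wl: 0,1
  step 5. node 4  ⊔preds=+  new=+  old=⊥  +wl: 3
  step 6. node 5  ⊔preds=+  new=−  old=⊥  +wl: 2,4
  step 7. node 0  ⊔preds=+  new=−  old=⊥  +wl: 5
  step 8. node 1  ⊔preds=+  new=+  stable
  step 9. node 3  ⊔preds=⊤  new=⊤  old=+  +wl: 0,1
  step 10. node 2  ⊔preds=⊤  new=⊤  old=+  +wl: 3
  step 11. node 4  ⊔preds=⊤  new=⊤  old=+  +wl: 
  step 12. node 5  ⊔preds=⊤  new=⊤  old=−  +wl: 2,4
  step 13. node 0  ⊔preds=⊤  new=⊤  old=−  +wl: 5
  step 14. node 1  ⊔preds=⊤  new=⊤  old=+  +wl: 
  step 15. node 3  ⊔preds=⊤  new=⊤  stable
  step 16. node 2  ⊔preds=⊤  new=⊤  stable
  step 17. node 4  ⊔preds=⊤  new=⊤  stable
  step 18. node 5  ⊔preds=⊤  new=⊤  stable

Least fixpoint reached:
  node 0: ⊤
  node 1: ⊤
  node 2: ⊤
  node 3: ⊤
  node 4: ⊤
  node 5: ⊤

⊤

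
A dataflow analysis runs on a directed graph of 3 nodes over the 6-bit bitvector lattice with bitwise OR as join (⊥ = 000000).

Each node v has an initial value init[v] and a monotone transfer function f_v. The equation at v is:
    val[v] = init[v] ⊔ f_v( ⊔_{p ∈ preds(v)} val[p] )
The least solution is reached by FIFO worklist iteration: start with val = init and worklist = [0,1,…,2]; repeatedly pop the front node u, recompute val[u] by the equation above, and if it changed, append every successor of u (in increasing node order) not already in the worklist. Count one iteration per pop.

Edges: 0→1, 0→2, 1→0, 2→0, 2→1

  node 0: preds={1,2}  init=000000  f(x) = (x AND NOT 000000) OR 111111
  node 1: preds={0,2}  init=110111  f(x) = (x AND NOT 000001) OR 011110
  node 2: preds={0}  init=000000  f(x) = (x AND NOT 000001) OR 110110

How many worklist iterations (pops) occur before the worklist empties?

5

Worklist (5 pops):
  #1 pop 0: in=110111 → 111111 (was 000000); enqueue []
  #2 pop 1: in=111111 → 111111 (was 110111); enqueue [0]
  #3 pop 2: in=111111 → 111110 (was 000000); enqueue [1]
  #4 pop 0: in=111111 → 111111 (no change)
  #5 pop 1: in=111111 → 111111 (no change)

Fixpoint:
  val[0] = 111111
  val[1] = 111111
  val[2] = 111110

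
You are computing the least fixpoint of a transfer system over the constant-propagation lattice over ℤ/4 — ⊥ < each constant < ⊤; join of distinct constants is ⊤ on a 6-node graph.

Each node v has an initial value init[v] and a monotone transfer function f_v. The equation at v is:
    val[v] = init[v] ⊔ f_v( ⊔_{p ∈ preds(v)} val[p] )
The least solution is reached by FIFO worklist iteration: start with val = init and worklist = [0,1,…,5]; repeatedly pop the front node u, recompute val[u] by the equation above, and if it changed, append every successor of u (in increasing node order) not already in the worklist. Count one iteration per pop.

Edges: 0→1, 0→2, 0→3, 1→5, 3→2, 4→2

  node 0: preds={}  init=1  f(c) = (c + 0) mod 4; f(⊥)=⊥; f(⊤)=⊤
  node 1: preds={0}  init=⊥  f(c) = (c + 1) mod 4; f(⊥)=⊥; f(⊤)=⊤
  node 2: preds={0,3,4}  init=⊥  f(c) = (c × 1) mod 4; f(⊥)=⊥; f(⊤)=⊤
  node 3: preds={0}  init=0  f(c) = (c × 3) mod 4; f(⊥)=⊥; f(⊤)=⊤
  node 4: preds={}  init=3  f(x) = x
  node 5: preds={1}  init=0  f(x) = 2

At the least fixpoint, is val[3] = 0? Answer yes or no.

Worklist (7 pops):
  #1 pop 0: in=⊥ → 1 (no change)
  #2 pop 1: in=1 → 2 (was ⊥); enqueue []
  #3 pop 2: in=⊤ → ⊤ (was ⊥); enqueue []
  #4 pop 3: in=1 → ⊤ (was 0); enqueue [2]
  #5 pop 4: in=⊥ → 3 (no change)
  #6 pop 5: in=2 → ⊤ (was 0); enqueue []
  #7 pop 2: in=⊤ → ⊤ (no change)

Fixpoint:
  val[0] = 1
  val[1] = 2
  val[2] = ⊤
  val[3] = ⊤
  val[4] = 3
  val[5] = ⊤

no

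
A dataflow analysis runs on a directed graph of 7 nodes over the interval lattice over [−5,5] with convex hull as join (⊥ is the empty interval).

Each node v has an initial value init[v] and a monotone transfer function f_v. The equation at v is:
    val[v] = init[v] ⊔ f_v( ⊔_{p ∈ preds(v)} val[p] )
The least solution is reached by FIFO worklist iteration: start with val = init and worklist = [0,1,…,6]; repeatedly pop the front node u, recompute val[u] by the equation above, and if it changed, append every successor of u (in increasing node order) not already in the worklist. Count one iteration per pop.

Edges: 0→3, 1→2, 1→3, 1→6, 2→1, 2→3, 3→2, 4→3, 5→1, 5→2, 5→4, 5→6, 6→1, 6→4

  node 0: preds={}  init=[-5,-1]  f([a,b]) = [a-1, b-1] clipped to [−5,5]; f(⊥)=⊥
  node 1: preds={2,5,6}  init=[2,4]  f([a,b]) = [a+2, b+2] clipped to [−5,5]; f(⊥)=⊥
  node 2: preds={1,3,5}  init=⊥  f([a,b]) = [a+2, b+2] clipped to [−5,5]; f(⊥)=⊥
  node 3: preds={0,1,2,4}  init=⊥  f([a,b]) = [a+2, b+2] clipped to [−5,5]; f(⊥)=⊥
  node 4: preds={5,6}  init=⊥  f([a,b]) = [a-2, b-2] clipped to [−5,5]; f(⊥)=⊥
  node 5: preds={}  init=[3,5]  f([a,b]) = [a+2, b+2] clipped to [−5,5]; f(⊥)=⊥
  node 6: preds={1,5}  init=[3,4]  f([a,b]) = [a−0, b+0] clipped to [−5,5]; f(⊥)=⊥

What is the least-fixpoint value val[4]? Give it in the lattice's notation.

[-1,3]

Trace (18 dequeues):
  [1] u=0 | in ⊥ | out [-5,-1] | ==
  [2] u=1 | in [3,5] | out [2,5] | prev [2,4] | push {}
  [3] u=2 | in [2,5] | out [4,5] | prev ⊥ | push {1}
  [4] u=3 | in [-5,5] | out [-3,5] | prev ⊥ | push {2}
  [5] u=4 | in [3,5] | out [1,3] | prev ⊥ | push {3}
  [6] u=5 | in ⊥ | out [3,5] | ==
  [7] u=6 | in [2,5] | out [2,5] | prev [3,4] | push {4}
  [8] u=1 | in [2,5] | out [2,5] | ==
  [9] u=2 | in [-3,5] | out [-1,5] | prev [4,5] | push {1}
  [10] u=3 | in [-5,5] | out [-3,5] | ==
  [11] u=4 | in [2,5] | out [0,3] | prev [1,3] | push {3}
  [12] u=1 | in [-1,5] | out [1,5] | prev [2,5] | push {2,6}
  [13] u=3 | in [-5,5] | out [-3,5] | ==
  [14] u=2 | in [-3,5] | out [-1,5] | ==
  [15] u=6 | in [1,5] | out [1,5] | prev [2,5] | push {1,4}
  [16] u=1 | in [-1,5] | out [1,5] | ==
  [17] u=4 | in [1,5] | out [-1,3] | prev [0,3] | push {3}
  [18] u=3 | in [-5,5] | out [-3,5] | ==

Converged values:
  [0] [-5,-1]
  [1] [1,5]
  [2] [-1,5]
  [3] [-3,5]
  [4] [-1,3]
  [5] [3,5]
  [6] [1,5]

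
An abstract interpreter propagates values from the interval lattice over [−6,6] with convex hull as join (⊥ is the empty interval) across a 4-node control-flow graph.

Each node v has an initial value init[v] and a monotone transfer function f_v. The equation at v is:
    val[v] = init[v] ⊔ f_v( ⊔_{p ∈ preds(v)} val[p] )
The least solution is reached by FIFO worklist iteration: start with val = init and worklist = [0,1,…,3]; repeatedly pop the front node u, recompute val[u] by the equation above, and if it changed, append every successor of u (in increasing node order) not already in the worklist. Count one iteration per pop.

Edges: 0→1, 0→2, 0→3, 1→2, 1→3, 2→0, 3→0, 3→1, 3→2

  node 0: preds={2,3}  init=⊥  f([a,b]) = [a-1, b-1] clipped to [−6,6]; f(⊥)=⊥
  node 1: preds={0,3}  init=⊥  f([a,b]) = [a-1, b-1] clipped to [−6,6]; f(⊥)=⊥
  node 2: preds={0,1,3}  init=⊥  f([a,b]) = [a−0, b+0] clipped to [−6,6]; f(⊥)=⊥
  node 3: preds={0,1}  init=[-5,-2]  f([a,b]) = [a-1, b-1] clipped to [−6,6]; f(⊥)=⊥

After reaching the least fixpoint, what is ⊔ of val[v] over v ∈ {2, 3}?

[-6,-2]

Trace (7 dequeues):
  [1] u=0 | in [-5,-2] | out [-6,-3] | prev ⊥ | push {}
  [2] u=1 | in [-6,-2] | out [-6,-3] | prev ⊥ | push {}
  [3] u=2 | in [-6,-2] | out [-6,-2] | prev ⊥ | push {0}
  [4] u=3 | in [-6,-3] | out [-6,-2] | prev [-5,-2] | push {1,2}
  [5] u=0 | in [-6,-2] | out [-6,-3] | ==
  [6] u=1 | in [-6,-2] | out [-6,-3] | ==
  [7] u=2 | in [-6,-2] | out [-6,-2] | ==

Converged values:
  [0] [-6,-3]
  [1] [-6,-3]
  [2] [-6,-2]
  [3] [-6,-2]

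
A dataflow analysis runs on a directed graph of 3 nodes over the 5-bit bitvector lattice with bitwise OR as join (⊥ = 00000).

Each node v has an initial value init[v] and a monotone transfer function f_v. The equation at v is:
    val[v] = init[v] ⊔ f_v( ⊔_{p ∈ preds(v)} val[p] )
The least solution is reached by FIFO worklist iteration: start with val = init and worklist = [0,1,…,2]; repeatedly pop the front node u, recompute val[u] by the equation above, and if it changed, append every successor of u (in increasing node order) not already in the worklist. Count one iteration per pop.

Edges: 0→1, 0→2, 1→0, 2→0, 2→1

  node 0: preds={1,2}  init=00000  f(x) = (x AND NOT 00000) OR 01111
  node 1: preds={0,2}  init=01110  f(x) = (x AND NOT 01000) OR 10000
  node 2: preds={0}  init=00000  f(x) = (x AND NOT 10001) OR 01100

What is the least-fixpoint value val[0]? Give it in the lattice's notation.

Worklist (6 pops):
  #1 pop 0: in=01110 → 01111 (was 00000); enqueue []
  #2 pop 1: in=01111 → 11111 (was 01110); enqueue [0]
  #3 pop 2: in=01111 → 01110 (was 00000); enqueue [1]
  #4 pop 0: in=11111 → 11111 (was 01111); enqueue [2]
  #5 pop 1: in=11111 → 11111 (no change)
  #6 pop 2: in=11111 → 01110 (no change)

Fixpoint:
  val[0] = 11111
  val[1] = 11111
  val[2] = 01110

11111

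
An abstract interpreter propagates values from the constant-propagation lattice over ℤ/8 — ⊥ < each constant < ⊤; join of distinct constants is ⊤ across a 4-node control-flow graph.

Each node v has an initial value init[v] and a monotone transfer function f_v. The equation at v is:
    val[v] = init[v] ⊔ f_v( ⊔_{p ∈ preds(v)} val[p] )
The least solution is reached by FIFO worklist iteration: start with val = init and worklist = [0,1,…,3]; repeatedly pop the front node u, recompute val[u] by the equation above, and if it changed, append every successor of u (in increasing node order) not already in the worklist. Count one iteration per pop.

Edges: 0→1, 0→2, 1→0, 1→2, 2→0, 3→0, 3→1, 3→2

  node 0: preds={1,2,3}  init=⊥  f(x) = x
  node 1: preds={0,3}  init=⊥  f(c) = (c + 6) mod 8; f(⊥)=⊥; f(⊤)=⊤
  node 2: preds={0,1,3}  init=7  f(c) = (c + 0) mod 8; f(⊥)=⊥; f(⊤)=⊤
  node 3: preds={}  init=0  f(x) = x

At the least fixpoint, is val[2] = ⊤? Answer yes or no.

Trace (5 dequeues):
  [1] u=0 | in ⊤ | out ⊤ | prev ⊥ | push {}
  [2] u=1 | in ⊤ | out ⊤ | prev ⊥ | push {0}
  [3] u=2 | in ⊤ | out ⊤ | prev 7 | push {}
  [4] u=3 | in ⊥ | out 0 | ==
  [5] u=0 | in ⊤ | out ⊤ | ==

Converged values:
  [0] ⊤
  [1] ⊤
  [2] ⊤
  [3] 0

yes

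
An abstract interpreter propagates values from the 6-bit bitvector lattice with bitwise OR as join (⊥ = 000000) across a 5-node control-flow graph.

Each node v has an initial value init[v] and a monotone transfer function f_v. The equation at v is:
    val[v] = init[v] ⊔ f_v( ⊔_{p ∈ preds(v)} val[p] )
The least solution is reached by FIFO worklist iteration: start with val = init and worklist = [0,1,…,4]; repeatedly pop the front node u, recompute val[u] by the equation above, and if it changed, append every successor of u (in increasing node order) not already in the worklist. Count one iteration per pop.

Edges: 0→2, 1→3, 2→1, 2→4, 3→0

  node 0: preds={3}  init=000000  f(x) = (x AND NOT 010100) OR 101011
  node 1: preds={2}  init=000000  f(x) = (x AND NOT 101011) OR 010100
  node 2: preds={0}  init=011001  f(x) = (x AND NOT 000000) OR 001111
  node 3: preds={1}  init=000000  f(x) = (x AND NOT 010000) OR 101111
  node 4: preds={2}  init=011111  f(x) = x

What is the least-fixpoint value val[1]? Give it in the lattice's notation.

010100

Worklist (7 pops):
  #1 pop 0: in=000000 → 101011 (was 000000); enqueue []
  #2 pop 1: in=011001 → 010100 (was 000000); enqueue []
  #3 pop 2: in=101011 → 111111 (was 011001); enqueue [1]
  #4 pop 3: in=010100 → 101111 (was 000000); enqueue [0]
  #5 pop 4: in=111111 → 111111 (was 011111); enqueue []
  #6 pop 1: in=111111 → 010100 (no change)
  #7 pop 0: in=101111 → 101011 (no change)

Fixpoint:
  val[0] = 101011
  val[1] = 010100
  val[2] = 111111
  val[3] = 101111
  val[4] = 111111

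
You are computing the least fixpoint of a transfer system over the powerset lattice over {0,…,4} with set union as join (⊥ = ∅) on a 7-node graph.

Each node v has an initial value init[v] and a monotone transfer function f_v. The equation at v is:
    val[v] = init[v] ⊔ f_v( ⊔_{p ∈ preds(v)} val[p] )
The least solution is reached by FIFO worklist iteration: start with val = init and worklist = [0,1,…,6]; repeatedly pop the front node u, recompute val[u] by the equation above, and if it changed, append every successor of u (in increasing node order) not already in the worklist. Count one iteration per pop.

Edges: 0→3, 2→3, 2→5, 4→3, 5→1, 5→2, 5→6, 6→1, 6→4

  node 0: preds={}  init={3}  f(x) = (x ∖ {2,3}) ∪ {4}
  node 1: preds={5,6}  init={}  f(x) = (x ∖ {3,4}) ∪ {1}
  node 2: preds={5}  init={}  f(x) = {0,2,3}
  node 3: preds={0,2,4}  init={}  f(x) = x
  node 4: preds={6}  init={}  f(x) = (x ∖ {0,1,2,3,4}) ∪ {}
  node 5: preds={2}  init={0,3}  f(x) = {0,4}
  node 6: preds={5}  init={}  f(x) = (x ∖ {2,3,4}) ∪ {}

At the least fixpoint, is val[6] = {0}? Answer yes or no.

Trace (10 dequeues):
  [1] u=0 | in {} | out {3,4} | prev {3} | push {}
  [2] u=1 | in {0,3} | out {0,1} | prev {} | push {}
  [3] u=2 | in {0,3} | out {0,2,3} | prev {} | push {}
  [4] u=3 | in {0,2,3,4} | out {0,2,3,4} | prev {} | push {}
  [5] u=4 | in {} | out {} | ==
  [6] u=5 | in {0,2,3} | out {0,3,4} | prev {0,3} | push {1,2}
  [7] u=6 | in {0,3,4} | out {0} | prev {} | push {4}
  [8] u=1 | in {0,3,4} | out {0,1} | ==
  [9] u=2 | in {0,3,4} | out {0,2,3} | ==
  [10] u=4 | in {0} | out {} | ==

Converged values:
  [0] {3,4}
  [1] {0,1}
  [2] {0,2,3}
  [3] {0,2,3,4}
  [4] {}
  [5] {0,3,4}
  [6] {0}

yes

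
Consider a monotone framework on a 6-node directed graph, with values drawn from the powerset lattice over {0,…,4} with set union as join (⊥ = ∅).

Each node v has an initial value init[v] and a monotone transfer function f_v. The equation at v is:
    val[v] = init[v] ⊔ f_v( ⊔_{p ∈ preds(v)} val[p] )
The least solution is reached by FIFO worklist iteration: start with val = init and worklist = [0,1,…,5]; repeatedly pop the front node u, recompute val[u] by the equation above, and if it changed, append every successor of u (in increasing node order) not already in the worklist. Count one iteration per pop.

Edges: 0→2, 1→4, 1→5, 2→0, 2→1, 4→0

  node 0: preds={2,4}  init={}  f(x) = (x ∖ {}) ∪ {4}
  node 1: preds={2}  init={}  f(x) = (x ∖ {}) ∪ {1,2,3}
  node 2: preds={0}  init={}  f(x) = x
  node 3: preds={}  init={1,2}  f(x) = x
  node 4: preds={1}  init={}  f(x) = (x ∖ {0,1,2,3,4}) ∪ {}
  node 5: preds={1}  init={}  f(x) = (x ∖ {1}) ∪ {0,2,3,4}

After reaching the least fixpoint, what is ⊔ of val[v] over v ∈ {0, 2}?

{4}

Worklist (10 pops):
  #1 pop 0: in={} → {4} (was {}); enqueue []
  #2 pop 1: in={} → {1,2,3} (was {}); enqueue []
  #3 pop 2: in={4} → {4} (was {}); enqueue [0,1]
  #4 pop 3: in={} → {1,2} (no change)
  #5 pop 4: in={1,2,3} → {} (no change)
  #6 pop 5: in={1,2,3} → {0,2,3,4} (was {}); enqueue []
  #7 pop 0: in={4} → {4} (no change)
  #8 pop 1: in={4} → {1,2,3,4} (was {1,2,3}); enqueue [4,5]
  #9 pop 4: in={1,2,3,4} → {} (no change)
  #10 pop 5: in={1,2,3,4} → {0,2,3,4} (no change)

Fixpoint:
  val[0] = {4}
  val[1] = {1,2,3,4}
  val[2] = {4}
  val[3] = {1,2}
  val[4] = {}
  val[5] = {0,2,3,4}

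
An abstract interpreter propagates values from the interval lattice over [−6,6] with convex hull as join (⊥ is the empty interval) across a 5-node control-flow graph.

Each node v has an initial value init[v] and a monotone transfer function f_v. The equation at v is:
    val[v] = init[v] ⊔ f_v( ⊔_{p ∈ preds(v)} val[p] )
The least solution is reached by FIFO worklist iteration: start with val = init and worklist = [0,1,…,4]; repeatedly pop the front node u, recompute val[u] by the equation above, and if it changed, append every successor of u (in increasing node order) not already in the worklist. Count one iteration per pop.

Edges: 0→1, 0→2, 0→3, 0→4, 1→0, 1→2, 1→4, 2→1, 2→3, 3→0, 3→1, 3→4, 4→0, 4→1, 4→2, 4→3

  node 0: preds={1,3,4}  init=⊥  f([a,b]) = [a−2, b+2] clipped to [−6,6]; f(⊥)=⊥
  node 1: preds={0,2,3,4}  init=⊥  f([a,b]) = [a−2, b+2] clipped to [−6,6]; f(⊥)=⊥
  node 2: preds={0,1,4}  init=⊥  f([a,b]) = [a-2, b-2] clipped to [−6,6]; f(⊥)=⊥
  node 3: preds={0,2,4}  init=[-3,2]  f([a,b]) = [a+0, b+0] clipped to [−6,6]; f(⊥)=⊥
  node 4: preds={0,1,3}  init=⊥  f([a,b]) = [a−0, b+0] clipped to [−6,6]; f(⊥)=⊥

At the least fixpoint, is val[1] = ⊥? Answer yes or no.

Worklist (12 pops):
  #1 pop 0: in=[-3,2] → [-5,4] (was ⊥); enqueue []
  #2 pop 1: in=[-5,4] → [-6,6] (was ⊥); enqueue [0]
  #3 pop 2: in=[-6,6] → [-6,4] (was ⊥); enqueue [1]
  #4 pop 3: in=[-6,4] → [-6,4] (was [-3,2]); enqueue []
  #5 pop 4: in=[-6,6] → [-6,6] (was ⊥); enqueue [2,3]
  #6 pop 0: in=[-6,6] → [-6,6] (was [-5,4]); enqueue [4]
  #7 pop 1: in=[-6,6] → [-6,6] (no change)
  #8 pop 2: in=[-6,6] → [-6,4] (no change)
  #9 pop 3: in=[-6,6] → [-6,6] (was [-6,4]); enqueue [0,1]
  #10 pop 4: in=[-6,6] → [-6,6] (no change)
  #11 pop 0: in=[-6,6] → [-6,6] (no change)
  #12 pop 1: in=[-6,6] → [-6,6] (no change)

Fixpoint:
  val[0] = [-6,6]
  val[1] = [-6,6]
  val[2] = [-6,4]
  val[3] = [-6,6]
  val[4] = [-6,6]

no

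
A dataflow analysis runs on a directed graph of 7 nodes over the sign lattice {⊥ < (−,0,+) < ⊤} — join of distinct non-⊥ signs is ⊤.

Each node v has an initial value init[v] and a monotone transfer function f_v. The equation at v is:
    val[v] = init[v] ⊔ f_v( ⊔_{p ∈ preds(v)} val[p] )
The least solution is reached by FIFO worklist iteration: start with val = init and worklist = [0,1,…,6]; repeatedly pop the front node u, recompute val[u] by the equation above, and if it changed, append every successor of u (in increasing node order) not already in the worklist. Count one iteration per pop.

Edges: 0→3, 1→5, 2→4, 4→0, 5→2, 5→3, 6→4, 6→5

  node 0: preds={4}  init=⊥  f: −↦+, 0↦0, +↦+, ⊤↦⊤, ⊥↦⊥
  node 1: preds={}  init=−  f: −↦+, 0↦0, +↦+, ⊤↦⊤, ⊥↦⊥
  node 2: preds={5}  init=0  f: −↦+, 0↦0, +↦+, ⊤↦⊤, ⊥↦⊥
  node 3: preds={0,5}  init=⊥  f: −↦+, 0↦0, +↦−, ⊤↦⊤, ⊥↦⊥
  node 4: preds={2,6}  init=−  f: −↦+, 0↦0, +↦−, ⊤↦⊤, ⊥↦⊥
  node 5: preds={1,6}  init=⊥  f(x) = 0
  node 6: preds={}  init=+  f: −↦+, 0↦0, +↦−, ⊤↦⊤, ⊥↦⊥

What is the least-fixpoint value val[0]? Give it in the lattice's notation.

⊤

Iteration log — 10 steps:
  step 1. node 0  ⊔preds=−  new=+  old=⊥  +wl: 
  step 2. node 1  ⊔preds=⊥  new=−  stable
  step 3. node 2  ⊔preds=⊥  new=0  stable
  step 4. node 3  ⊔preds=+  new=−  old=⊥  +wl: 
  step 5. node 4  ⊔preds=⊤  new=⊤  old=−  +wl: 0
  step 6. node 5  ⊔preds=⊤  new=0  old=⊥  +wl: 2,3
  step 7. node 6  ⊔preds=⊥  new=+  stable
  step 8. node 0  ⊔preds=⊤  new=⊤  old=+  +wl: 
  step 9. node 2  ⊔preds=0  new=0  stable
  step 10. node 3  ⊔preds=⊤  new=⊤  old=−  +wl: 

Least fixpoint reached:
  node 0: ⊤
  node 1: −
  node 2: 0
  node 3: ⊤
  node 4: ⊤
  node 5: 0
  node 6: +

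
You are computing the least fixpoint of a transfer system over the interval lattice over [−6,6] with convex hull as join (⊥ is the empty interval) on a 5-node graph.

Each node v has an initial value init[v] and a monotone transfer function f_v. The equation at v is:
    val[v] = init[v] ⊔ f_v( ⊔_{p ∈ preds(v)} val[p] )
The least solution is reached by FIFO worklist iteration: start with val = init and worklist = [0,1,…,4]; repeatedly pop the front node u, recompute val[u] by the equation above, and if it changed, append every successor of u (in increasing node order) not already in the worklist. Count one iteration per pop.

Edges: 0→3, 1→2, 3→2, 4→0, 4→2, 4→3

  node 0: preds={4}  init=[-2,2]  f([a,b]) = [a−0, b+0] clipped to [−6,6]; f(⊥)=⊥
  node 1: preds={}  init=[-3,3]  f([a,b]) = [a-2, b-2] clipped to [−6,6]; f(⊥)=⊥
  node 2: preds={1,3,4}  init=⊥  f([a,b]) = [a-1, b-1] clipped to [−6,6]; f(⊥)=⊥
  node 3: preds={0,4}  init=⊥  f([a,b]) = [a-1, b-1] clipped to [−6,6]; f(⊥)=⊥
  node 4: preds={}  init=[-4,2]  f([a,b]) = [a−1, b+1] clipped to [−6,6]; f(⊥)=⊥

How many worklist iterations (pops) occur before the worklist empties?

6

Iteration log — 6 steps:
  step 1. node 0  ⊔preds=[-4,2]  new=[-4,2]  old=[-2,2]  +wl: 
  step 2. node 1  ⊔preds=⊥  new=[-3,3]  stable
  step 3. node 2  ⊔preds=[-4,3]  new=[-5,2]  old=⊥  +wl: 
  step 4. node 3  ⊔preds=[-4,2]  new=[-5,1]  old=⊥  +wl: 2
  step 5. node 4  ⊔preds=⊥  new=[-4,2]  stable
  step 6. node 2  ⊔preds=[-5,3]  new=[-6,2]  old=[-5,2]  +wl: 

Least fixpoint reached:
  node 0: [-4,2]
  node 1: [-3,3]
  node 2: [-6,2]
  node 3: [-5,1]
  node 4: [-4,2]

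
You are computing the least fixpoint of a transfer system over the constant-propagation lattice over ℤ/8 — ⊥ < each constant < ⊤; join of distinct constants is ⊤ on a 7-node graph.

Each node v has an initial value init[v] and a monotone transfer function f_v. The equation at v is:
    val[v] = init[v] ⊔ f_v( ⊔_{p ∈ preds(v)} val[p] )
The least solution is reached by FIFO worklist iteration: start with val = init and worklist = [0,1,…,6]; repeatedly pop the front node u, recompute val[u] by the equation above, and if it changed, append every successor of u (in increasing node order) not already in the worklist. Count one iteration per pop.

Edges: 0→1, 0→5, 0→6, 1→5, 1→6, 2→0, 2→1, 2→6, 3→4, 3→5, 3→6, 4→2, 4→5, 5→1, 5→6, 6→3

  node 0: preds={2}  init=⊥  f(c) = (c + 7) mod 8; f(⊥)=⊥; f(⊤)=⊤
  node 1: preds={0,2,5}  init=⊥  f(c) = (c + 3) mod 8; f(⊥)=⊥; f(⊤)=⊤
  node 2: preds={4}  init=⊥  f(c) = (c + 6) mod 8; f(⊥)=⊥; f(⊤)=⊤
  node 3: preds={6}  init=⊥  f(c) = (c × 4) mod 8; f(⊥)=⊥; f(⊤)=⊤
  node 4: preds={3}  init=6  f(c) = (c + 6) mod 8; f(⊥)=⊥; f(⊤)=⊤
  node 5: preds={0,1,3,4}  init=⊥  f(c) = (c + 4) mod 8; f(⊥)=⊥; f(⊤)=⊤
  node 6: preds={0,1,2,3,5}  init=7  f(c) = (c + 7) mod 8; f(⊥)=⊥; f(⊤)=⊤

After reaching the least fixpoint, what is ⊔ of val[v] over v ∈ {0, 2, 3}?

⊤

Trace (18 dequeues):
  [1] u=0 | in ⊥ | out ⊥ | ==
  [2] u=1 | in ⊥ | out ⊥ | ==
  [3] u=2 | in 6 | out 4 | prev ⊥ | push {0,1}
  [4] u=3 | in 7 | out 4 | prev ⊥ | push {}
  [5] u=4 | in 4 | out ⊤ | prev 6 | push {2}
  [6] u=5 | in ⊤ | out ⊤ | prev ⊥ | push {}
  [7] u=6 | in ⊤ | out ⊤ | prev 7 | push {3}
  [8] u=0 | in 4 | out 3 | prev ⊥ | push {5,6}
  [9] u=1 | in ⊤ | out ⊤ | prev ⊥ | push {}
  [10] u=2 | in ⊤ | out ⊤ | prev 4 | push {0,1}
  [11] u=3 | in ⊤ | out ⊤ | prev 4 | push {4}
  [12] u=5 | in ⊤ | out ⊤ | ==
  [13] u=6 | in ⊤ | out ⊤ | ==
  [14] u=0 | in ⊤ | out ⊤ | prev 3 | push {5,6}
  [15] u=1 | in ⊤ | out ⊤ | ==
  [16] u=4 | in ⊤ | out ⊤ | ==
  [17] u=5 | in ⊤ | out ⊤ | ==
  [18] u=6 | in ⊤ | out ⊤ | ==

Converged values:
  [0] ⊤
  [1] ⊤
  [2] ⊤
  [3] ⊤
  [4] ⊤
  [5] ⊤
  [6] ⊤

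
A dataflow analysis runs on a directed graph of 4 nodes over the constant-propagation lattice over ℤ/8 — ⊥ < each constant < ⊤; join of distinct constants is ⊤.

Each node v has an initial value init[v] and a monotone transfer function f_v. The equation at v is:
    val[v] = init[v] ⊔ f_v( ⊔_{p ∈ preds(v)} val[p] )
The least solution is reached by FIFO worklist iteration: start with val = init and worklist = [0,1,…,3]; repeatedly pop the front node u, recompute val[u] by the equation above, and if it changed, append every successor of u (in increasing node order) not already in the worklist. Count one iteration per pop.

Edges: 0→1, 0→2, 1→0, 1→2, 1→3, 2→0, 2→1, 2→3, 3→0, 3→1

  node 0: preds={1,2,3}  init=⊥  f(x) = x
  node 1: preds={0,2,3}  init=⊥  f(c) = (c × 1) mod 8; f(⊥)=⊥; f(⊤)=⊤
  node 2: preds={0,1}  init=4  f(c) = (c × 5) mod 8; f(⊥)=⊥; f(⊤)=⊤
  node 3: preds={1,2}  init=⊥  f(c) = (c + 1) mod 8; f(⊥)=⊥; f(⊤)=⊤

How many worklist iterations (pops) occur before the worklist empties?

Trace (11 dequeues):
  [1] u=0 | in 4 | out 4 | prev ⊥ | push {}
  [2] u=1 | in 4 | out 4 | prev ⊥ | push {0}
  [3] u=2 | in 4 | out 4 | ==
  [4] u=3 | in 4 | out 5 | prev ⊥ | push {1}
  [5] u=0 | in ⊤ | out ⊤ | prev 4 | push {2}
  [6] u=1 | in ⊤ | out ⊤ | prev 4 | push {0,3}
  [7] u=2 | in ⊤ | out ⊤ | prev 4 | push {1}
  [8] u=0 | in ⊤ | out ⊤ | ==
  [9] u=3 | in ⊤ | out ⊤ | prev 5 | push {0}
  [10] u=1 | in ⊤ | out ⊤ | ==
  [11] u=0 | in ⊤ | out ⊤ | ==

Converged values:
  [0] ⊤
  [1] ⊤
  [2] ⊤
  [3] ⊤

11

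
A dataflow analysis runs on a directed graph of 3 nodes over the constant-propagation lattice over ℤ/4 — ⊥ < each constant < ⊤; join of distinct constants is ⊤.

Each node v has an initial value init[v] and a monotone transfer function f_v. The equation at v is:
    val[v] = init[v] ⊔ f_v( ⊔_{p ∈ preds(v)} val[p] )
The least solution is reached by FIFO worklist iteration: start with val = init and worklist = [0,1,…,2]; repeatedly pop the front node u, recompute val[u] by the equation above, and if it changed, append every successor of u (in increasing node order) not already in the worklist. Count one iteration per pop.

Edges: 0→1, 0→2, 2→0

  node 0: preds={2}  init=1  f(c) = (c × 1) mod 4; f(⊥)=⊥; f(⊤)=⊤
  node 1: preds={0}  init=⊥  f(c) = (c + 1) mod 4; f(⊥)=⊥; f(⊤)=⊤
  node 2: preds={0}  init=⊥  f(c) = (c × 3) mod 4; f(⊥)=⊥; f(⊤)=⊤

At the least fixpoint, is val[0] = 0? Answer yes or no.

no

Worklist (7 pops):
  #1 pop 0: in=⊥ → 1 (no change)
  #2 pop 1: in=1 → 2 (was ⊥); enqueue []
  #3 pop 2: in=1 → 3 (was ⊥); enqueue [0]
  #4 pop 0: in=3 → ⊤ (was 1); enqueue [1,2]
  #5 pop 1: in=⊤ → ⊤ (was 2); enqueue []
  #6 pop 2: in=⊤ → ⊤ (was 3); enqueue [0]
  #7 pop 0: in=⊤ → ⊤ (no change)

Fixpoint:
  val[0] = ⊤
  val[1] = ⊤
  val[2] = ⊤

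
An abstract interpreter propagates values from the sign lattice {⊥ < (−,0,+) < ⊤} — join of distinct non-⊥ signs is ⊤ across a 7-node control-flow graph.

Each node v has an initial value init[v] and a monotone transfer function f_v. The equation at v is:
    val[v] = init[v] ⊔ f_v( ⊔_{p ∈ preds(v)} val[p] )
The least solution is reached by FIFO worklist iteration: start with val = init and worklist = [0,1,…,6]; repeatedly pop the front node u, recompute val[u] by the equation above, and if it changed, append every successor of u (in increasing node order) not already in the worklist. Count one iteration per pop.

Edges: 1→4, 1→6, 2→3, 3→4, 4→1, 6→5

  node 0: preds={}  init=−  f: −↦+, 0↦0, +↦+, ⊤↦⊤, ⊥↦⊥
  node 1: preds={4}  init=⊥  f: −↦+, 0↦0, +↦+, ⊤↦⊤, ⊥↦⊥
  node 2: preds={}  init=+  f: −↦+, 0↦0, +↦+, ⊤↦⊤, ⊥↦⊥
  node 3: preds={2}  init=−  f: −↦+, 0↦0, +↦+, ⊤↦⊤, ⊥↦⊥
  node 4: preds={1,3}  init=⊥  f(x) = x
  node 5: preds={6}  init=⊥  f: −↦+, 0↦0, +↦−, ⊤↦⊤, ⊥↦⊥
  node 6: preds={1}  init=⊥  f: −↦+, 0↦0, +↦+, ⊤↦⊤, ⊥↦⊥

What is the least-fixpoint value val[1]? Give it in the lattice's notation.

Trace (11 dequeues):
  [1] u=0 | in ⊥ | out − | ==
  [2] u=1 | in ⊥ | out ⊥ | ==
  [3] u=2 | in ⊥ | out + | ==
  [4] u=3 | in + | out ⊤ | prev − | push {}
  [5] u=4 | in ⊤ | out ⊤ | prev ⊥ | push {1}
  [6] u=5 | in ⊥ | out ⊥ | ==
  [7] u=6 | in ⊥ | out ⊥ | ==
  [8] u=1 | in ⊤ | out ⊤ | prev ⊥ | push {4,6}
  [9] u=4 | in ⊤ | out ⊤ | ==
  [10] u=6 | in ⊤ | out ⊤ | prev ⊥ | push {5}
  [11] u=5 | in ⊤ | out ⊤ | prev ⊥ | push {}

Converged values:
  [0] −
  [1] ⊤
  [2] +
  [3] ⊤
  [4] ⊤
  [5] ⊤
  [6] ⊤

⊤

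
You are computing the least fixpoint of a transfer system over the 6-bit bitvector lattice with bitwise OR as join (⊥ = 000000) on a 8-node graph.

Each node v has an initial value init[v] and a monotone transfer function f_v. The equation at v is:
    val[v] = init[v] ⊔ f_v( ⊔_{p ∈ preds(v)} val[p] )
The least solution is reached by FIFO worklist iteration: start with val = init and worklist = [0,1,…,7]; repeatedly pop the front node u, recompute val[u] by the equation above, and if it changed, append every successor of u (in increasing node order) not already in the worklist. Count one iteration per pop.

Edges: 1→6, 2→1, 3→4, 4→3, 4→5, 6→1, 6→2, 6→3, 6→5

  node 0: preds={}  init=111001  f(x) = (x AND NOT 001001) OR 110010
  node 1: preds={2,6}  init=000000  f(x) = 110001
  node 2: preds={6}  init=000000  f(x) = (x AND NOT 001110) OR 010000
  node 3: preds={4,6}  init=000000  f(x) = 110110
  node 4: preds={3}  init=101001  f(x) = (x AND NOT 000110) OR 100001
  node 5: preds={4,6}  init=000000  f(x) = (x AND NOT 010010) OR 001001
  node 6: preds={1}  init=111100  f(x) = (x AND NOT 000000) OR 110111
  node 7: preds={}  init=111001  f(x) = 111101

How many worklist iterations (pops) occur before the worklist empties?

Worklist (13 pops):
  #1 pop 0: in=000000 → 111011 (was 111001); enqueue []
  #2 pop 1: in=111100 → 110001 (was 000000); enqueue []
  #3 pop 2: in=111100 → 110000 (was 000000); enqueue [1]
  #4 pop 3: in=111101 → 110110 (was 000000); enqueue []
  #5 pop 4: in=110110 → 111001 (was 101001); enqueue [3]
  #6 pop 5: in=111101 → 101101 (was 000000); enqueue []
  #7 pop 6: in=110001 → 111111 (was 111100); enqueue [2,5]
  #8 pop 7: in=000000 → 111101 (was 111001); enqueue []
  #9 pop 1: in=111111 → 110001 (no change)
  #10 pop 3: in=111111 → 110110 (no change)
  #11 pop 2: in=111111 → 110001 (was 110000); enqueue [1]
  #12 pop 5: in=111111 → 101101 (no change)
  #13 pop 1: in=111111 → 110001 (no change)

Fixpoint:
  val[0] = 111011
  val[1] = 110001
  val[2] = 110001
  val[3] = 110110
  val[4] = 111001
  val[5] = 101101
  val[6] = 111111
  val[7] = 111101

13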